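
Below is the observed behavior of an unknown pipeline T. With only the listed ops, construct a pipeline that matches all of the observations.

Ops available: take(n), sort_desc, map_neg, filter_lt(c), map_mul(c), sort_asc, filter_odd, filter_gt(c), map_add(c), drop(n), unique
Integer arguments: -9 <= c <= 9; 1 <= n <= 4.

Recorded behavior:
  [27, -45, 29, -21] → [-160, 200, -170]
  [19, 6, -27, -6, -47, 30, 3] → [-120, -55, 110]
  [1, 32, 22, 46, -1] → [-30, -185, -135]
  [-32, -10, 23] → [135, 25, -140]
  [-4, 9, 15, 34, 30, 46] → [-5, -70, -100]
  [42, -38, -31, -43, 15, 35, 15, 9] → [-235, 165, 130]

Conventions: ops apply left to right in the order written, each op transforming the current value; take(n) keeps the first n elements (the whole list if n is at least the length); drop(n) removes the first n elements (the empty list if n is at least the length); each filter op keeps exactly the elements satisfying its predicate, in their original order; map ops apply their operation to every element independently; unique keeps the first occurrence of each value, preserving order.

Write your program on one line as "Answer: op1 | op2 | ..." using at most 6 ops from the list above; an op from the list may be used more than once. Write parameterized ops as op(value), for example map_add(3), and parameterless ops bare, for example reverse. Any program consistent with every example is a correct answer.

map_neg | map_add(-5) | map_mul(5) | unique | take(3)

Check, running the answer program on each example:
  [27, -45, 29, -21] -> [-27, 45, -29, 21] -> [-32, 40, -34, 16] -> [-160, 200, -170, 80] -> [-160, 200, -170, 80] -> [-160, 200, -170]
  [19, 6, -27, -6, -47, 30, 3] -> [-19, -6, 27, 6, 47, -30, -3] -> [-24, -11, 22, 1, 42, -35, -8] -> [-120, -55, 110, 5, 210, -175, -40] -> [-120, -55, 110, 5, 210, -175, -40] -> [-120, -55, 110]
  [1, 32, 22, 46, -1] -> [-1, -32, -22, -46, 1] -> [-6, -37, -27, -51, -4] -> [-30, -185, -135, -255, -20] -> [-30, -185, -135, -255, -20] -> [-30, -185, -135]
  [-32, -10, 23] -> [32, 10, -23] -> [27, 5, -28] -> [135, 25, -140] -> [135, 25, -140] -> [135, 25, -140]
  [-4, 9, 15, 34, 30, 46] -> [4, -9, -15, -34, -30, -46] -> [-1, -14, -20, -39, -35, -51] -> [-5, -70, -100, -195, -175, -255] -> [-5, -70, -100, -195, -175, -255] -> [-5, -70, -100]
  [42, -38, -31, -43, 15, 35, 15, 9] -> [-42, 38, 31, 43, -15, -35, -15, -9] -> [-47, 33, 26, 38, -20, -40, -20, -14] -> [-235, 165, 130, 190, -100, -200, -100, -70] -> [-235, 165, 130, 190, -100, -200, -70] -> [-235, 165, 130]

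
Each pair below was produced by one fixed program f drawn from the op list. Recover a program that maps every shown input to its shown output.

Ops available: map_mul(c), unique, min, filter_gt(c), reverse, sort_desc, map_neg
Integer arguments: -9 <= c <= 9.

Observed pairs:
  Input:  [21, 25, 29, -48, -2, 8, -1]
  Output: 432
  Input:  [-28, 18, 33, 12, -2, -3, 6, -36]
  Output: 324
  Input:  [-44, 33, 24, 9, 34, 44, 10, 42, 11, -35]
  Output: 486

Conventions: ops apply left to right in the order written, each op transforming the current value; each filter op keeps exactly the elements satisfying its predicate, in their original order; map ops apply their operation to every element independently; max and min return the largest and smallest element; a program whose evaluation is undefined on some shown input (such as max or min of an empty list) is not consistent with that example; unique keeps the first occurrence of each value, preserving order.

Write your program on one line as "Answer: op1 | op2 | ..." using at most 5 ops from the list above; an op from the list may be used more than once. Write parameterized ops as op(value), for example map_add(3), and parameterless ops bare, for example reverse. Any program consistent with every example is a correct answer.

sort_desc | map_mul(9) | filter_gt(-3) | map_mul(6) | min

Check, running the answer program on each example:
  [21, 25, 29, -48, -2, 8, -1] -> [29, 25, 21, 8, -1, -2, -48] -> [261, 225, 189, 72, -9, -18, -432] -> [261, 225, 189, 72] -> [1566, 1350, 1134, 432] -> 432
  [-28, 18, 33, 12, -2, -3, 6, -36] -> [33, 18, 12, 6, -2, -3, -28, -36] -> [297, 162, 108, 54, -18, -27, -252, -324] -> [297, 162, 108, 54] -> [1782, 972, 648, 324] -> 324
  [-44, 33, 24, 9, 34, 44, 10, 42, 11, -35] -> [44, 42, 34, 33, 24, 11, 10, 9, -35, -44] -> [396, 378, 306, 297, 216, 99, 90, 81, -315, -396] -> [396, 378, 306, 297, 216, 99, 90, 81] -> [2376, 2268, 1836, 1782, 1296, 594, 540, 486] -> 486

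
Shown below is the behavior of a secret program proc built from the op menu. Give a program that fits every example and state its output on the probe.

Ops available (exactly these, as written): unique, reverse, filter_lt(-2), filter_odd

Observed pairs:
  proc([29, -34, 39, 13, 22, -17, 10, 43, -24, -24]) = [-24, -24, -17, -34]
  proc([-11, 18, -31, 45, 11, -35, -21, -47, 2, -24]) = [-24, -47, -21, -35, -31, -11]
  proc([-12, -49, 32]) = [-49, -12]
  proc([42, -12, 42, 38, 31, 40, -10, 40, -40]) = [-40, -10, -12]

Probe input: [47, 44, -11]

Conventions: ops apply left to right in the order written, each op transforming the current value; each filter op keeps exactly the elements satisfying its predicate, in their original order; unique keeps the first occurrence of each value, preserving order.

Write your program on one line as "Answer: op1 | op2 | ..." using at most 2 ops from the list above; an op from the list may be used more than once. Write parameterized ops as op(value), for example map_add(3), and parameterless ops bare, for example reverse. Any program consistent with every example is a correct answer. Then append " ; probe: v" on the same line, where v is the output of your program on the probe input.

reverse | filter_lt(-2) ; probe: [-11]

Check, running the answer program on each example:
  [29, -34, 39, 13, 22, -17, 10, 43, -24, -24] -> [-24, -24, 43, 10, -17, 22, 13, 39, -34, 29] -> [-24, -24, -17, -34]
  [-11, 18, -31, 45, 11, -35, -21, -47, 2, -24] -> [-24, 2, -47, -21, -35, 11, 45, -31, 18, -11] -> [-24, -47, -21, -35, -31, -11]
  [-12, -49, 32] -> [32, -49, -12] -> [-49, -12]
  [42, -12, 42, 38, 31, 40, -10, 40, -40] -> [-40, 40, -10, 40, 31, 38, 42, -12, 42] -> [-40, -10, -12]
  probe: [47, 44, -11] -> [-11, 44, 47] -> [-11]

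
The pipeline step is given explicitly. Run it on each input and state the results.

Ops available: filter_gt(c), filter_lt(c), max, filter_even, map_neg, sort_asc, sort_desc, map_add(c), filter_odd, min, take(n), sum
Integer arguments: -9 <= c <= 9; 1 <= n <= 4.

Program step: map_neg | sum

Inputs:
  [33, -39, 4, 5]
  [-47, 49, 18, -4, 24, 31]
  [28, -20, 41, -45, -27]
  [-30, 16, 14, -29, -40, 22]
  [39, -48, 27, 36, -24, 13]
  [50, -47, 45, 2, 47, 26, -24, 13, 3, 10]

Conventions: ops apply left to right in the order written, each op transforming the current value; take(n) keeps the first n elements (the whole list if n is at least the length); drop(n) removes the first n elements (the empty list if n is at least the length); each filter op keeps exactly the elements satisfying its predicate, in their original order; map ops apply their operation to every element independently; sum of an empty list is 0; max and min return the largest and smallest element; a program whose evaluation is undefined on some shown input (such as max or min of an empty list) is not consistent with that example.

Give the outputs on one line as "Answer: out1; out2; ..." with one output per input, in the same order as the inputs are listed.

-3; -71; 23; 47; -43; -125

Execution, op by op:
  [33, -39, 4, 5] -> [-33, 39, -4, -5] -> -3
  [-47, 49, 18, -4, 24, 31] -> [47, -49, -18, 4, -24, -31] -> -71
  [28, -20, 41, -45, -27] -> [-28, 20, -41, 45, 27] -> 23
  [-30, 16, 14, -29, -40, 22] -> [30, -16, -14, 29, 40, -22] -> 47
  [39, -48, 27, 36, -24, 13] -> [-39, 48, -27, -36, 24, -13] -> -43
  [50, -47, 45, 2, 47, 26, -24, 13, 3, 10] -> [-50, 47, -45, -2, -47, -26, 24, -13, -3, -10] -> -125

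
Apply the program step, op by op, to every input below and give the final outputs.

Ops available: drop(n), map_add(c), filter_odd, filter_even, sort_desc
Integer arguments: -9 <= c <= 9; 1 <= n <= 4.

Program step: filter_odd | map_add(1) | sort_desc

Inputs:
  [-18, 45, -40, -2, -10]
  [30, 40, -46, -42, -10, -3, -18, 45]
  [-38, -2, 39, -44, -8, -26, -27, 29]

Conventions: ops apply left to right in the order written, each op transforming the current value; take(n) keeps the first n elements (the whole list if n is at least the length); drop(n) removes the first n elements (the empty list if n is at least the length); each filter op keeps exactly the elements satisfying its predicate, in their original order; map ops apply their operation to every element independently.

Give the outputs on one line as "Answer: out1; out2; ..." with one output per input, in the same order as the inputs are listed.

Execution, op by op:
  [-18, 45, -40, -2, -10] -> [45] -> [46] -> [46]
  [30, 40, -46, -42, -10, -3, -18, 45] -> [-3, 45] -> [-2, 46] -> [46, -2]
  [-38, -2, 39, -44, -8, -26, -27, 29] -> [39, -27, 29] -> [40, -26, 30] -> [40, 30, -26]

[46]; [46, -2]; [40, 30, -26]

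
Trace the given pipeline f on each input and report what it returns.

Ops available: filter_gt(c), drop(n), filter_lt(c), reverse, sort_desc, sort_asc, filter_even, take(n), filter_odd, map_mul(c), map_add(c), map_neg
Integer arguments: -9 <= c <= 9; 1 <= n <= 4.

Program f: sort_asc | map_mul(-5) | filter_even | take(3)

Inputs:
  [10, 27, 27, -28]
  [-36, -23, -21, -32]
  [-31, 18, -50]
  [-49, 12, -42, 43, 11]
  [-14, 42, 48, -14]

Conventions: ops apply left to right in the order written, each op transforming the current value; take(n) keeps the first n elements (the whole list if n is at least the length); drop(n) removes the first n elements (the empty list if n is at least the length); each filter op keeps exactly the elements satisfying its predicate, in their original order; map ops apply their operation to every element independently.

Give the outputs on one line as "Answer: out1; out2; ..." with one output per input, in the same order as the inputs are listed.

Execution, op by op:
  [10, 27, 27, -28] -> [-28, 10, 27, 27] -> [140, -50, -135, -135] -> [140, -50] -> [140, -50]
  [-36, -23, -21, -32] -> [-36, -32, -23, -21] -> [180, 160, 115, 105] -> [180, 160] -> [180, 160]
  [-31, 18, -50] -> [-50, -31, 18] -> [250, 155, -90] -> [250, -90] -> [250, -90]
  [-49, 12, -42, 43, 11] -> [-49, -42, 11, 12, 43] -> [245, 210, -55, -60, -215] -> [210, -60] -> [210, -60]
  [-14, 42, 48, -14] -> [-14, -14, 42, 48] -> [70, 70, -210, -240] -> [70, 70, -210, -240] -> [70, 70, -210]

[140, -50]; [180, 160]; [250, -90]; [210, -60]; [70, 70, -210]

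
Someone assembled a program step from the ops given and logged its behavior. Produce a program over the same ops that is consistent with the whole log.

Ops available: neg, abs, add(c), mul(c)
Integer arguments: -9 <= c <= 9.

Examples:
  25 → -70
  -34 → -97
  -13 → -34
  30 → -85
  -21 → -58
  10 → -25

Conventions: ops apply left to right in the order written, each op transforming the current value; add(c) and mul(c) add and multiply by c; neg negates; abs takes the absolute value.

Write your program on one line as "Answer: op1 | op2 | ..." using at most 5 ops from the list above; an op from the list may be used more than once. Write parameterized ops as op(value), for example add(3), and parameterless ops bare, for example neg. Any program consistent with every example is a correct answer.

neg | mul(3) | abs | neg | add(5)

Check, running the answer program on each example:
  25 -> -25 -> -75 -> 75 -> -75 -> -70
  -34 -> 34 -> 102 -> 102 -> -102 -> -97
  -13 -> 13 -> 39 -> 39 -> -39 -> -34
  30 -> -30 -> -90 -> 90 -> -90 -> -85
  -21 -> 21 -> 63 -> 63 -> -63 -> -58
  10 -> -10 -> -30 -> 30 -> -30 -> -25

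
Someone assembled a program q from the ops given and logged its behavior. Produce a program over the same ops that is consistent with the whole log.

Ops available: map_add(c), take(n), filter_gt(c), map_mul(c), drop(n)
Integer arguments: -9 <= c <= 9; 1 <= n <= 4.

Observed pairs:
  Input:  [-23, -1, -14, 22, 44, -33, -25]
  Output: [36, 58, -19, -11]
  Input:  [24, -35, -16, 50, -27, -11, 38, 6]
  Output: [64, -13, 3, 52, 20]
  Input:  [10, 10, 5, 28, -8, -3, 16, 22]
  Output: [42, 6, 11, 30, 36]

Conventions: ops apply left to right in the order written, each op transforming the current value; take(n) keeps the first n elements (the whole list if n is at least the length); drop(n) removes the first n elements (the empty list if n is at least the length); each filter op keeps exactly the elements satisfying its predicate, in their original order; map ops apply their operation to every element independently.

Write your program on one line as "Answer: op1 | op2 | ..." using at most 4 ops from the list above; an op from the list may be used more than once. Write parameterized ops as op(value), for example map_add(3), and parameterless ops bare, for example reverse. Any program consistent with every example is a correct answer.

map_add(9) | drop(3) | map_add(9) | map_add(-4)

Check, running the answer program on each example:
  [-23, -1, -14, 22, 44, -33, -25] -> [-14, 8, -5, 31, 53, -24, -16] -> [31, 53, -24, -16] -> [40, 62, -15, -7] -> [36, 58, -19, -11]
  [24, -35, -16, 50, -27, -11, 38, 6] -> [33, -26, -7, 59, -18, -2, 47, 15] -> [59, -18, -2, 47, 15] -> [68, -9, 7, 56, 24] -> [64, -13, 3, 52, 20]
  [10, 10, 5, 28, -8, -3, 16, 22] -> [19, 19, 14, 37, 1, 6, 25, 31] -> [37, 1, 6, 25, 31] -> [46, 10, 15, 34, 40] -> [42, 6, 11, 30, 36]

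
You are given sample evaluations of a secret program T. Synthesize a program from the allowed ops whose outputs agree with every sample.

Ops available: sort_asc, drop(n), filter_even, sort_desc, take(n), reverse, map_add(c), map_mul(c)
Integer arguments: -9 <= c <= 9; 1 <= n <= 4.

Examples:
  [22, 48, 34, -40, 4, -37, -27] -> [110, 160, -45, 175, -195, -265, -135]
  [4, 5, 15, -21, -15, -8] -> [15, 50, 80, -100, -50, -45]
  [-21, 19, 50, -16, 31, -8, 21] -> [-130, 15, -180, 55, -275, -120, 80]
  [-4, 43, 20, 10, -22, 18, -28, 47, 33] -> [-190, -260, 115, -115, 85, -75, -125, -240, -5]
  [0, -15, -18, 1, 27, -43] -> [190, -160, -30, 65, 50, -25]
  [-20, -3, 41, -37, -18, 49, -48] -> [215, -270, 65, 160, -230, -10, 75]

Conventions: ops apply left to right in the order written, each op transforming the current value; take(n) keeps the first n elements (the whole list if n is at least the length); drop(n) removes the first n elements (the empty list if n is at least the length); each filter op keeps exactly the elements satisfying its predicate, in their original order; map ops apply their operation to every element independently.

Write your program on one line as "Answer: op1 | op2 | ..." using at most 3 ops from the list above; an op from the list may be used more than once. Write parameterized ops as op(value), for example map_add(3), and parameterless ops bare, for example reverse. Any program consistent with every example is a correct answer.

map_add(5) | map_mul(-5) | reverse

Check, running the answer program on each example:
  [22, 48, 34, -40, 4, -37, -27] -> [27, 53, 39, -35, 9, -32, -22] -> [-135, -265, -195, 175, -45, 160, 110] -> [110, 160, -45, 175, -195, -265, -135]
  [4, 5, 15, -21, -15, -8] -> [9, 10, 20, -16, -10, -3] -> [-45, -50, -100, 80, 50, 15] -> [15, 50, 80, -100, -50, -45]
  [-21, 19, 50, -16, 31, -8, 21] -> [-16, 24, 55, -11, 36, -3, 26] -> [80, -120, -275, 55, -180, 15, -130] -> [-130, 15, -180, 55, -275, -120, 80]
  [-4, 43, 20, 10, -22, 18, -28, 47, 33] -> [1, 48, 25, 15, -17, 23, -23, 52, 38] -> [-5, -240, -125, -75, 85, -115, 115, -260, -190] -> [-190, -260, 115, -115, 85, -75, -125, -240, -5]
  [0, -15, -18, 1, 27, -43] -> [5, -10, -13, 6, 32, -38] -> [-25, 50, 65, -30, -160, 190] -> [190, -160, -30, 65, 50, -25]
  [-20, -3, 41, -37, -18, 49, -48] -> [-15, 2, 46, -32, -13, 54, -43] -> [75, -10, -230, 160, 65, -270, 215] -> [215, -270, 65, 160, -230, -10, 75]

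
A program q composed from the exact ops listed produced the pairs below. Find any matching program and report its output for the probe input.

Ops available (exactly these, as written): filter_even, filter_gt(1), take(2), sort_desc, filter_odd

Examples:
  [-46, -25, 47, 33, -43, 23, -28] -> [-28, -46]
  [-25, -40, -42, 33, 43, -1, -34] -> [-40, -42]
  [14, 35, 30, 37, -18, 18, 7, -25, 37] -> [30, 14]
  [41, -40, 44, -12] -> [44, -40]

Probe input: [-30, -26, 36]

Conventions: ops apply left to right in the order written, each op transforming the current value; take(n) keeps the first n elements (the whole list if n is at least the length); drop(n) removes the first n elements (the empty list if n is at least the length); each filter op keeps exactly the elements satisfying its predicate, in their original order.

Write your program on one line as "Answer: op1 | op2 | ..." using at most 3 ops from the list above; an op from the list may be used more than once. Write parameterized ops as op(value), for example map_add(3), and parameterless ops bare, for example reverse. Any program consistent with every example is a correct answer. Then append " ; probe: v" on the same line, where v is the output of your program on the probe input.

filter_even | take(2) | sort_desc ; probe: [-26, -30]

Check, running the answer program on each example:
  [-46, -25, 47, 33, -43, 23, -28] -> [-46, -28] -> [-46, -28] -> [-28, -46]
  [-25, -40, -42, 33, 43, -1, -34] -> [-40, -42, -34] -> [-40, -42] -> [-40, -42]
  [14, 35, 30, 37, -18, 18, 7, -25, 37] -> [14, 30, -18, 18] -> [14, 30] -> [30, 14]
  [41, -40, 44, -12] -> [-40, 44, -12] -> [-40, 44] -> [44, -40]
  probe: [-30, -26, 36] -> [-30, -26, 36] -> [-30, -26] -> [-26, -30]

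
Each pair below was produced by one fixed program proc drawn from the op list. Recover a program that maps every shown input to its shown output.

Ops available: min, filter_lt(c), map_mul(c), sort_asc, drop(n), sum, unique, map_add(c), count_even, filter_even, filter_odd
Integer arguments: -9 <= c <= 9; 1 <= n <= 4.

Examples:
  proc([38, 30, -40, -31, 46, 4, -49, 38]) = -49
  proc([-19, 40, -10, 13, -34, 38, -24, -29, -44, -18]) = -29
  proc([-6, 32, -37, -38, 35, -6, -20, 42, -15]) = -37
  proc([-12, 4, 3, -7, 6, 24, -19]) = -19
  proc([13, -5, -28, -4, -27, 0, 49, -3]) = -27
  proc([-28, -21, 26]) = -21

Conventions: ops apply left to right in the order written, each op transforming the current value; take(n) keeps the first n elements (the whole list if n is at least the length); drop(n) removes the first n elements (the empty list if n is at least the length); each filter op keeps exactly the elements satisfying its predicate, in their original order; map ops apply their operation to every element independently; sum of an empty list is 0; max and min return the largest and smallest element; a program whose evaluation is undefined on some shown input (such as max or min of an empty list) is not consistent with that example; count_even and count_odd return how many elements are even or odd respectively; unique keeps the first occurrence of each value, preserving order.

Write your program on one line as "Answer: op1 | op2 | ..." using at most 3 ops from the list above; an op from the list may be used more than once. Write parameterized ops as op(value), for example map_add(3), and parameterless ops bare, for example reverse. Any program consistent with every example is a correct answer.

filter_odd | min

Check, running the answer program on each example:
  [38, 30, -40, -31, 46, 4, -49, 38] -> [-31, -49] -> -49
  [-19, 40, -10, 13, -34, 38, -24, -29, -44, -18] -> [-19, 13, -29] -> -29
  [-6, 32, -37, -38, 35, -6, -20, 42, -15] -> [-37, 35, -15] -> -37
  [-12, 4, 3, -7, 6, 24, -19] -> [3, -7, -19] -> -19
  [13, -5, -28, -4, -27, 0, 49, -3] -> [13, -5, -27, 49, -3] -> -27
  [-28, -21, 26] -> [-21] -> -21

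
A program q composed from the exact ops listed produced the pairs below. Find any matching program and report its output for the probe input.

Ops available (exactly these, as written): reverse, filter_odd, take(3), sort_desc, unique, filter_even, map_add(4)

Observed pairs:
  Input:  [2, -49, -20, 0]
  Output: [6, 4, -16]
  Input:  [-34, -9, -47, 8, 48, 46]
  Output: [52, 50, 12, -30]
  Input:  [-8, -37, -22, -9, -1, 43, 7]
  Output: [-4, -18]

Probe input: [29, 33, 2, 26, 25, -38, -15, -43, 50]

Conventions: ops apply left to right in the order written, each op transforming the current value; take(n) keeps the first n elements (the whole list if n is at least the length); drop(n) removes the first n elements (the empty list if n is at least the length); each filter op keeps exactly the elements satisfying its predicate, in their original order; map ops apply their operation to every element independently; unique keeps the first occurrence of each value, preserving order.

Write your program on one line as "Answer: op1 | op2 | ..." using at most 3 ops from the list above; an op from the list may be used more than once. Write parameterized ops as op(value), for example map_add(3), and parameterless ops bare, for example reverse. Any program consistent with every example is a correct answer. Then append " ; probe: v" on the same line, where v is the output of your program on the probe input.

map_add(4) | sort_desc | filter_even ; probe: [54, 30, 6, -34]

Check, running the answer program on each example:
  [2, -49, -20, 0] -> [6, -45, -16, 4] -> [6, 4, -16, -45] -> [6, 4, -16]
  [-34, -9, -47, 8, 48, 46] -> [-30, -5, -43, 12, 52, 50] -> [52, 50, 12, -5, -30, -43] -> [52, 50, 12, -30]
  [-8, -37, -22, -9, -1, 43, 7] -> [-4, -33, -18, -5, 3, 47, 11] -> [47, 11, 3, -4, -5, -18, -33] -> [-4, -18]
  probe: [29, 33, 2, 26, 25, -38, -15, -43, 50] -> [33, 37, 6, 30, 29, -34, -11, -39, 54] -> [54, 37, 33, 30, 29, 6, -11, -34, -39] -> [54, 30, 6, -34]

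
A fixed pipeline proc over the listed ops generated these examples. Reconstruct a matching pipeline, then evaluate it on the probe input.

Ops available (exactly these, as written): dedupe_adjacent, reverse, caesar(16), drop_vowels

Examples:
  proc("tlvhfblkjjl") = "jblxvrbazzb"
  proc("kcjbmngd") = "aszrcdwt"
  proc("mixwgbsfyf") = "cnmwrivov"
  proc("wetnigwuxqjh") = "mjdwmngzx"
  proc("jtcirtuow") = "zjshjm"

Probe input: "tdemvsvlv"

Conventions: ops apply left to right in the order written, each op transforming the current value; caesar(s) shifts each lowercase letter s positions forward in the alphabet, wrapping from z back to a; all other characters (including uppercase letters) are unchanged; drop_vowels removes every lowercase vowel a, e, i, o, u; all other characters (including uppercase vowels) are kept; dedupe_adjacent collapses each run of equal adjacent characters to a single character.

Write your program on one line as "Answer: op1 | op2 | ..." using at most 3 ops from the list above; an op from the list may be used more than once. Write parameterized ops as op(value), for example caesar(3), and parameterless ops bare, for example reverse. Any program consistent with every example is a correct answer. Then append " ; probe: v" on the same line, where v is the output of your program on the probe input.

drop_vowels | caesar(16) ; probe: "jtclilbl"

Check, running the answer program on each example:
  "tlvhfblkjjl" -> "tlvhfblkjjl" -> "jblxvrbazzb"
  "kcjbmngd" -> "kcjbmngd" -> "aszrcdwt"
  "mixwgbsfyf" -> "mxwgbsfyf" -> "cnmwrivov"
  "wetnigwuxqjh" -> "wtngwxqjh" -> "mjdwmngzx"
  "jtcirtuow" -> "jtcrtw" -> "zjshjm"
  probe: "tdemvsvlv" -> "tdmvsvlv" -> "jtclilbl"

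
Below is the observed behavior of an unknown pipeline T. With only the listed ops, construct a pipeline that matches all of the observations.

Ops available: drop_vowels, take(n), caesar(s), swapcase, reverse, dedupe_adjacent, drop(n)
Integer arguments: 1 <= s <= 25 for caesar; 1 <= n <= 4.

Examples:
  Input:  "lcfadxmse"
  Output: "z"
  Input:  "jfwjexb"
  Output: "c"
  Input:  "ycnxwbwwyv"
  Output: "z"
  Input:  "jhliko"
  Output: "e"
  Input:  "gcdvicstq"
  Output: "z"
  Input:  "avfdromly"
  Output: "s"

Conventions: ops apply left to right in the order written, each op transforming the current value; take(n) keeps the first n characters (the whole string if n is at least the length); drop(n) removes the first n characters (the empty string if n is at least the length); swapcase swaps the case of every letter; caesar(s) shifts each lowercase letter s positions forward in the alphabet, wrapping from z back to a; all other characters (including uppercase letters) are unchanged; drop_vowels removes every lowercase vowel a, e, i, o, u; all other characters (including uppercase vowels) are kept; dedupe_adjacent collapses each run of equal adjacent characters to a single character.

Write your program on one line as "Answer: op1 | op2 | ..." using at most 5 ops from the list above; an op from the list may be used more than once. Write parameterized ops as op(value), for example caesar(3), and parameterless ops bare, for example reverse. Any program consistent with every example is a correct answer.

take(3) | caesar(23) | drop(1) | take(1)

Check, running the answer program on each example:
  "lcfadxmse" -> "lcf" -> "izc" -> "zc" -> "z"
  "jfwjexb" -> "jfw" -> "gct" -> "ct" -> "c"
  "ycnxwbwwyv" -> "ycn" -> "vzk" -> "zk" -> "z"
  "jhliko" -> "jhl" -> "gei" -> "ei" -> "e"
  "gcdvicstq" -> "gcd" -> "dza" -> "za" -> "z"
  "avfdromly" -> "avf" -> "xsc" -> "sc" -> "s"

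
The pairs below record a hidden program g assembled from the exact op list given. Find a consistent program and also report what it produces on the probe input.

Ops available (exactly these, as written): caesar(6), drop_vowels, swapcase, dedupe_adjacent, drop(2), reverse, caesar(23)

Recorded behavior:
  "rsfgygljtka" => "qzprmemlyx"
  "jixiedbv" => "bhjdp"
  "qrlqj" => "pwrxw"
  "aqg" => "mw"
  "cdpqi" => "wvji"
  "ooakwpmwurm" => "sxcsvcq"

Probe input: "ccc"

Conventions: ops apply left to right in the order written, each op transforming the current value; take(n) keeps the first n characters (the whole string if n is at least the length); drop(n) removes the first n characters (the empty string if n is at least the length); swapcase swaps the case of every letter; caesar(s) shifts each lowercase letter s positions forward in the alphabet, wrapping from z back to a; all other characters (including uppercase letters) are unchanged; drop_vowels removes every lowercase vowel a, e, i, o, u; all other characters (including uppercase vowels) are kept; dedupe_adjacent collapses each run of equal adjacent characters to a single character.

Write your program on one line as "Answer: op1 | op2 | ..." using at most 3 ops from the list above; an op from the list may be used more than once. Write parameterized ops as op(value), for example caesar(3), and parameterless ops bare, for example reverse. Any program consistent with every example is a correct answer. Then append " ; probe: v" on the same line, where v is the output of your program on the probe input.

reverse | drop_vowels | caesar(6) ; probe: "iii"

Check, running the answer program on each example:
  "rsfgygljtka" -> "aktjlgygfsr" -> "ktjlgygfsr" -> "qzprmemlyx"
  "jixiedbv" -> "vbdeixij" -> "vbdxj" -> "bhjdp"
  "qrlqj" -> "jqlrq" -> "jqlrq" -> "pwrxw"
  "aqg" -> "gqa" -> "gq" -> "mw"
  "cdpqi" -> "iqpdc" -> "qpdc" -> "wvji"
  "ooakwpmwurm" -> "mruwmpwkaoo" -> "mrwmpwk" -> "sxcsvcq"
  probe: "ccc" -> "ccc" -> "ccc" -> "iii"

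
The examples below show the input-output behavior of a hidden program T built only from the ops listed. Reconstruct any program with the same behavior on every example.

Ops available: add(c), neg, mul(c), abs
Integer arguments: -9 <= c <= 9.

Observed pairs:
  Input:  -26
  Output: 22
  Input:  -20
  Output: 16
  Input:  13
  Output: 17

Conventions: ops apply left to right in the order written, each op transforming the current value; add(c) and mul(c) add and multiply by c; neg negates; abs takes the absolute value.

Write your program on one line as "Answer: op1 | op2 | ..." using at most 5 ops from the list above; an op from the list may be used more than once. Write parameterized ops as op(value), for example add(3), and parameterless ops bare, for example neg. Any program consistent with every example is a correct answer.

add(5) | add(-1) | neg | abs

Check, running the answer program on each example:
  -26 -> -21 -> -22 -> 22 -> 22
  -20 -> -15 -> -16 -> 16 -> 16
  13 -> 18 -> 17 -> -17 -> 17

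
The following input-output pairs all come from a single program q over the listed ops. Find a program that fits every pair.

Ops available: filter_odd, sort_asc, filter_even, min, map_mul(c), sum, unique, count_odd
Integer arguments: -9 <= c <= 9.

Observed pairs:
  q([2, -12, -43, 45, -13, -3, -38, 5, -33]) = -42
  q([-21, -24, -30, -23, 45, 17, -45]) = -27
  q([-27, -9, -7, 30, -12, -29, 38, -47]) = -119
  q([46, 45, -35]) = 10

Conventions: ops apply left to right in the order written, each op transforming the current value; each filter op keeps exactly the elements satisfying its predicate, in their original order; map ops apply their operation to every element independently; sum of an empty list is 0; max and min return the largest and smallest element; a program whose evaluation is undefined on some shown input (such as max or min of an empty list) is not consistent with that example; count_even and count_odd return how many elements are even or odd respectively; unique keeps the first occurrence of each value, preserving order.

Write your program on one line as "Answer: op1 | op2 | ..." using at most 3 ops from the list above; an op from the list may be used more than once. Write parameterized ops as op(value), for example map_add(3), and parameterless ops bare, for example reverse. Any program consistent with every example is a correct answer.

filter_odd | sum

Check, running the answer program on each example:
  [2, -12, -43, 45, -13, -3, -38, 5, -33] -> [-43, 45, -13, -3, 5, -33] -> -42
  [-21, -24, -30, -23, 45, 17, -45] -> [-21, -23, 45, 17, -45] -> -27
  [-27, -9, -7, 30, -12, -29, 38, -47] -> [-27, -9, -7, -29, -47] -> -119
  [46, 45, -35] -> [45, -35] -> 10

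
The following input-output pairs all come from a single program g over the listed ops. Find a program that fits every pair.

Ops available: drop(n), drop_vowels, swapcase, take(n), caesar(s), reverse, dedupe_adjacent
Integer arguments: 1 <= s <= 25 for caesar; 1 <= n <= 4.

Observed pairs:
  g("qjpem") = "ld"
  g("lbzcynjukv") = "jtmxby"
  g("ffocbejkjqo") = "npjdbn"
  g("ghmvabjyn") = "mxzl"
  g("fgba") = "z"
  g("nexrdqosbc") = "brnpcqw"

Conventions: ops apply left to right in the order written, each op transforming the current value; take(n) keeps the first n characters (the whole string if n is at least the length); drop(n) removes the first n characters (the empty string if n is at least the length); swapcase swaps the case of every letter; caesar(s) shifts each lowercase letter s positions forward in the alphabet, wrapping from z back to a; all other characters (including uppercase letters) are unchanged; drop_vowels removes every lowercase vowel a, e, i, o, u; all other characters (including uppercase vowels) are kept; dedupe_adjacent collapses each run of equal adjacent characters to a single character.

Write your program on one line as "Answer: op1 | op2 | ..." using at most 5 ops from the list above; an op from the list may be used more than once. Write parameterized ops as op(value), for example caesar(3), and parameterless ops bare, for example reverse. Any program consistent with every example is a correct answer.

caesar(25) | drop(2) | drop_vowels | reverse

Check, running the answer program on each example:
  "qjpem" -> "piodl" -> "odl" -> "dl" -> "ld"
  "lbzcynjukv" -> "kaybxmitju" -> "ybxmitju" -> "ybxmtj" -> "jtmxby"
  "ffocbejkjqo" -> "eenbadijipn" -> "nbadijipn" -> "nbdjpn" -> "npjdbn"
  "ghmvabjyn" -> "fgluzaixm" -> "luzaixm" -> "lzxm" -> "mxzl"
  "fgba" -> "efaz" -> "az" -> "z" -> "z"
  "nexrdqosbc" -> "mdwqcpnrab" -> "wqcpnrab" -> "wqcpnrb" -> "brnpcqw"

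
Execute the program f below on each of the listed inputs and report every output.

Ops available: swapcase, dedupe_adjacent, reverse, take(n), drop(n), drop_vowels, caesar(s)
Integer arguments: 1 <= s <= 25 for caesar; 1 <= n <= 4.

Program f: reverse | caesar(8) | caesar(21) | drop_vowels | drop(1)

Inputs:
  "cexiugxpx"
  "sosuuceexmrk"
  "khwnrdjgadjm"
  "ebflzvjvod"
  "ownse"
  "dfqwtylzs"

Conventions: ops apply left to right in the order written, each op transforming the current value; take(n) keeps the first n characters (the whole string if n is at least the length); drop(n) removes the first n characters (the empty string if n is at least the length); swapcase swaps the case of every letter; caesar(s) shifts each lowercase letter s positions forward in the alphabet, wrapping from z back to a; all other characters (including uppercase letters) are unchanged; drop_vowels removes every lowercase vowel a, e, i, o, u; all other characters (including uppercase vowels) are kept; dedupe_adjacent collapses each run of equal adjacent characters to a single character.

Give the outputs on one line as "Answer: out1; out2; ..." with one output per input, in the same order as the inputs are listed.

"jxlhf"; "phhfxxvrv"; "mgdjmgqzkn"; "rymych"; "vqzr"; "cbwztg"

Execution, op by op:
  "cexiugxpx" -> "xpxguixec" -> "fxfocqfmk" -> "asajxlahf" -> "sjxlhf" -> "jxlhf"
  "sosuuceexmrk" -> "krmxeecuusos" -> "szufmmkccawa" -> "nupahhfxxvrv" -> "nphhfxxvrv" -> "phhfxxvrv"
  "khwnrdjgadjm" -> "mjdagjdrnwhk" -> "urliorlzveps" -> "pmgdjmguqzkn" -> "pmgdjmgqzkn" -> "mgdjmgqzkn"
  "ebflzvjvod" -> "dovjvzlfbe" -> "lwdrdhtnjm" -> "grymycoieh" -> "grymych" -> "rymych"
  "ownse" -> "esnwo" -> "mavew" -> "hvqzr" -> "hvqzr" -> "vqzr"
  "dfqwtylzs" -> "szlytwqfd" -> "ahtgbeynl" -> "vcobwztig" -> "vcbwztg" -> "cbwztg"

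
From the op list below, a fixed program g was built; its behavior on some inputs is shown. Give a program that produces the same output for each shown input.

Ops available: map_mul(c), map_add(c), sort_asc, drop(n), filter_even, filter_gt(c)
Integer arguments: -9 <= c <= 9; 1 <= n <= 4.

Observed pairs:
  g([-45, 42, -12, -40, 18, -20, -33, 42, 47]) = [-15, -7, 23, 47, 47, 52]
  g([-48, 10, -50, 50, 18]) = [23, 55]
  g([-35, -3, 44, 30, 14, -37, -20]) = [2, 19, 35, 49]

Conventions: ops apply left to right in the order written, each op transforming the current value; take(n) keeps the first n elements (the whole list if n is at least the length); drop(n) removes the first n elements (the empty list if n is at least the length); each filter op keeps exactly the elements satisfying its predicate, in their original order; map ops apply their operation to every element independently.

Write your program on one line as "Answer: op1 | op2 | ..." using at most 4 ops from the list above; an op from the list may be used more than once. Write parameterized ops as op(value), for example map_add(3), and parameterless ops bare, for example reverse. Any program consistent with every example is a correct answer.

map_add(5) | sort_asc | drop(3)

Check, running the answer program on each example:
  [-45, 42, -12, -40, 18, -20, -33, 42, 47] -> [-40, 47, -7, -35, 23, -15, -28, 47, 52] -> [-40, -35, -28, -15, -7, 23, 47, 47, 52] -> [-15, -7, 23, 47, 47, 52]
  [-48, 10, -50, 50, 18] -> [-43, 15, -45, 55, 23] -> [-45, -43, 15, 23, 55] -> [23, 55]
  [-35, -3, 44, 30, 14, -37, -20] -> [-30, 2, 49, 35, 19, -32, -15] -> [-32, -30, -15, 2, 19, 35, 49] -> [2, 19, 35, 49]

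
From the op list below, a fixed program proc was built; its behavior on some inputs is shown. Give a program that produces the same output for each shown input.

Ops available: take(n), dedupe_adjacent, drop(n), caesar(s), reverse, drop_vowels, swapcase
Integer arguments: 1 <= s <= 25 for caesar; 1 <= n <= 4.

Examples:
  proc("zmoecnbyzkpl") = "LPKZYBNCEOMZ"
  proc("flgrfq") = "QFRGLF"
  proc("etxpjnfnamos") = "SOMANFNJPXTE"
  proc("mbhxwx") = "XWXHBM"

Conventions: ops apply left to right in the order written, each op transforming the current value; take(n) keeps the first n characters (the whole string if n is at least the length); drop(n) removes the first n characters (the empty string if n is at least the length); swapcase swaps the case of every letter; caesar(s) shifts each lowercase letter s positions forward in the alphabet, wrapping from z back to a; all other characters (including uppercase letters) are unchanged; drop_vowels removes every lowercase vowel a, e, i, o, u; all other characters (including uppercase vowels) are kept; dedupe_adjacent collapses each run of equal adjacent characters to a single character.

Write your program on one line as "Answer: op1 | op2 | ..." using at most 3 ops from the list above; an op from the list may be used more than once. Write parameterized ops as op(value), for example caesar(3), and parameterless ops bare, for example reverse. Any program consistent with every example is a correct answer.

swapcase | reverse

Check, running the answer program on each example:
  "zmoecnbyzkpl" -> "ZMOECNBYZKPL" -> "LPKZYBNCEOMZ"
  "flgrfq" -> "FLGRFQ" -> "QFRGLF"
  "etxpjnfnamos" -> "ETXPJNFNAMOS" -> "SOMANFNJPXTE"
  "mbhxwx" -> "MBHXWX" -> "XWXHBM"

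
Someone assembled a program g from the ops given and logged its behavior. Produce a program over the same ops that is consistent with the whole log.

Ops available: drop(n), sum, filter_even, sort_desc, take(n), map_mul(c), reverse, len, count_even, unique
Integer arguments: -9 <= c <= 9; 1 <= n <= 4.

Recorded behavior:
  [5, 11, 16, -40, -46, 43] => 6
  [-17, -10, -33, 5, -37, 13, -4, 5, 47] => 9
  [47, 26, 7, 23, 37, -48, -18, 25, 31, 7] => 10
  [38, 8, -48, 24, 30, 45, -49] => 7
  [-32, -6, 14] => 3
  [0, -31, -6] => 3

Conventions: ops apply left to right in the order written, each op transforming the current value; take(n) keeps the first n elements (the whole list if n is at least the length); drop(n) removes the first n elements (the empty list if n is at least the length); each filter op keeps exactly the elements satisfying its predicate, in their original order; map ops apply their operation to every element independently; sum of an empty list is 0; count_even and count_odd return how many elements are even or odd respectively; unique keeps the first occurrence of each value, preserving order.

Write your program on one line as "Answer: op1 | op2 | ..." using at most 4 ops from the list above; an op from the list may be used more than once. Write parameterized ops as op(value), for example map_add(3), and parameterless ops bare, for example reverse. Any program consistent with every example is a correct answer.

map_mul(8) | reverse | count_even

Check, running the answer program on each example:
  [5, 11, 16, -40, -46, 43] -> [40, 88, 128, -320, -368, 344] -> [344, -368, -320, 128, 88, 40] -> 6
  [-17, -10, -33, 5, -37, 13, -4, 5, 47] -> [-136, -80, -264, 40, -296, 104, -32, 40, 376] -> [376, 40, -32, 104, -296, 40, -264, -80, -136] -> 9
  [47, 26, 7, 23, 37, -48, -18, 25, 31, 7] -> [376, 208, 56, 184, 296, -384, -144, 200, 248, 56] -> [56, 248, 200, -144, -384, 296, 184, 56, 208, 376] -> 10
  [38, 8, -48, 24, 30, 45, -49] -> [304, 64, -384, 192, 240, 360, -392] -> [-392, 360, 240, 192, -384, 64, 304] -> 7
  [-32, -6, 14] -> [-256, -48, 112] -> [112, -48, -256] -> 3
  [0, -31, -6] -> [0, -248, -48] -> [-48, -248, 0] -> 3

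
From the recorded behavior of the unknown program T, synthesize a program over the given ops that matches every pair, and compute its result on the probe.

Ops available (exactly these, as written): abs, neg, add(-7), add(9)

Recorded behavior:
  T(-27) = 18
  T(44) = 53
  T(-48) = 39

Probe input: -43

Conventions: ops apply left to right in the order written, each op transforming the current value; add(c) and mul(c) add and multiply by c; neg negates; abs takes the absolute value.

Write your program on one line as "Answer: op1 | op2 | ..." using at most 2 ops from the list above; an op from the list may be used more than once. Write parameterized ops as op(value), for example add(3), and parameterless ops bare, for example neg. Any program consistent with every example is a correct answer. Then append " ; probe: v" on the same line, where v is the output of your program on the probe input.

add(9) | abs ; probe: 34

Check, running the answer program on each example:
  -27 -> -18 -> 18
  44 -> 53 -> 53
  -48 -> -39 -> 39
  probe: -43 -> -34 -> 34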